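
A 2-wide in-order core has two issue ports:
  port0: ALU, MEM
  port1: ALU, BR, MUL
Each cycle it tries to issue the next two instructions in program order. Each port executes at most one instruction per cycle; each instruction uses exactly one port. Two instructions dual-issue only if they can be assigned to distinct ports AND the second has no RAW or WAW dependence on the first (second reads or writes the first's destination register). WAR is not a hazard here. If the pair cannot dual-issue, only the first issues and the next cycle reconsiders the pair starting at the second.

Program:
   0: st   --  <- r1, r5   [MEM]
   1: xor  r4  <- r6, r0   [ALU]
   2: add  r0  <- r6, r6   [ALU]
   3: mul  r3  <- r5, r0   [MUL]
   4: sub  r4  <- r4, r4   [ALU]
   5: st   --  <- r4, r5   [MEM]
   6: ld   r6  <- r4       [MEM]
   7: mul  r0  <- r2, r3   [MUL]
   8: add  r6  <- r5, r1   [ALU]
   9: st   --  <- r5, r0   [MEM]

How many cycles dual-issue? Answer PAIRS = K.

PAIRS = 4

t=0 i0+i1:st.MEM/xor.ALU ; dual
t=1 i2:add.ALU ; RAW r0
t=2 i3+i4:mul.MUL/sub.ALU ; dual
t=3 i5:st.MEM ; no-port MEM/MEM
t=4 i6+i7:ld.MEM/mul.MUL ; dual
t=5 i8+i9:add.ALU/st.MEM ; dual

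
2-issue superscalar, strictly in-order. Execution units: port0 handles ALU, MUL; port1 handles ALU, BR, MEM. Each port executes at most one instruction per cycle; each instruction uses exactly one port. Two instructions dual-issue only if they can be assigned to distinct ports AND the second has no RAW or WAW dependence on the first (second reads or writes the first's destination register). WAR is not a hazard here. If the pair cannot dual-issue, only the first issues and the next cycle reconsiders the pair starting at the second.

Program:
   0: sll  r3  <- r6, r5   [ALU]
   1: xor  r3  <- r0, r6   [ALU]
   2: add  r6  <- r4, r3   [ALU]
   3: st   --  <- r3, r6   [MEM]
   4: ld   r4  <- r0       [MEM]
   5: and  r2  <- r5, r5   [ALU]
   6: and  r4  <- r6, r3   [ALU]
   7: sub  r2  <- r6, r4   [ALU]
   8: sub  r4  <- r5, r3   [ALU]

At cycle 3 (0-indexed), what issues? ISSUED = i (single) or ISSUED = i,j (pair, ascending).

[0] i0  sll  -- WAW r3
[1] i1  xor  -- RAW r3
[2] i2  add  -- RAW r6
[3] i3  st  -- no-port MEM/MEM
[4] i4+i5  ld;and  -- 2-wide
[5] i6  and  -- RAW r4
[6] i7+i8  sub;sub  -- 2-wide

ISSUED = 3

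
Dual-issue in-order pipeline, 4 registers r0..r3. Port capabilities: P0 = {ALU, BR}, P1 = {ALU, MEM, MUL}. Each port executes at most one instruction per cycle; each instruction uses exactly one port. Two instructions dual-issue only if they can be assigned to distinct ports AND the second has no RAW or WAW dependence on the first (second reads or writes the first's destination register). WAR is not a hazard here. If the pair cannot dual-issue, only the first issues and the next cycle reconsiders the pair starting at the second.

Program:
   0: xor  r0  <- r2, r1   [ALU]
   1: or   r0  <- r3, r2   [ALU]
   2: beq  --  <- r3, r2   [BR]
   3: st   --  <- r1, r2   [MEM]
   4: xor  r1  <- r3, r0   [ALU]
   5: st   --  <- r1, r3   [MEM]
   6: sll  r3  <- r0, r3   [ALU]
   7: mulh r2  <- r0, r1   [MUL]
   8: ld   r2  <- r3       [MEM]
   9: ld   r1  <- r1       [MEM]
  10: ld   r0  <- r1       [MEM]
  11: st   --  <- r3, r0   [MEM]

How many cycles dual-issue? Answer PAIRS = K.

PAIRS = 3

[0] i0  xor.ALU  -- WAW r0
[1] i1&i2  or.ALU+beq.BR  -- 2-wide
[2] i3&i4  st.MEM+xor.ALU  -- 2-wide
[3] i5&i6  st.MEM+sll.ALU  -- 2-wide
[4] i7  mulh.MUL  -- no-port MUL/MEM
[5] i8  ld.MEM  -- no-port MEM/MEM
[6] i9  ld.MEM  -- no-port MEM/MEM
[7] i10  ld.MEM  -- no-port MEM/MEM
[8] i11  st.MEM  -- tail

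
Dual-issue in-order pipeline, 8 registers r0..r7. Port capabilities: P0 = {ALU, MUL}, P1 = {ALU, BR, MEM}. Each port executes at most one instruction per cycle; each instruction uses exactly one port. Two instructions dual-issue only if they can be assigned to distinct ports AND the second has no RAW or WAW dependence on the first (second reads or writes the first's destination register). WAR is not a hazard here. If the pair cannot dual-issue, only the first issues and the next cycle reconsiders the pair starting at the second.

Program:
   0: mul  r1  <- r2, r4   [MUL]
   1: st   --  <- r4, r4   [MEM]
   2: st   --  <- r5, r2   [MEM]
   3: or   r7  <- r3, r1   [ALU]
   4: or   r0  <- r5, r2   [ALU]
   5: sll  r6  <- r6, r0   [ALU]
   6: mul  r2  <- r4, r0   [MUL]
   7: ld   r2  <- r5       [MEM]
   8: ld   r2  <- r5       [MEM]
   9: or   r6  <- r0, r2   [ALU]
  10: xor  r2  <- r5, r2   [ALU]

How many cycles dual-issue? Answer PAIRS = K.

#0 head=0: mul st i0+i1 2-wide
#1 head=2: st or i2+i3 2-wide
#2 head=4: or i4 RAW r0
#3 head=5: sll mul i5+i6 2-wide
#4 head=7: ld i7 no-port MEM/MEM
#5 head=8: ld i8 RAW r2
#6 head=9: or xor i9+i10 2-wide

PAIRS = 4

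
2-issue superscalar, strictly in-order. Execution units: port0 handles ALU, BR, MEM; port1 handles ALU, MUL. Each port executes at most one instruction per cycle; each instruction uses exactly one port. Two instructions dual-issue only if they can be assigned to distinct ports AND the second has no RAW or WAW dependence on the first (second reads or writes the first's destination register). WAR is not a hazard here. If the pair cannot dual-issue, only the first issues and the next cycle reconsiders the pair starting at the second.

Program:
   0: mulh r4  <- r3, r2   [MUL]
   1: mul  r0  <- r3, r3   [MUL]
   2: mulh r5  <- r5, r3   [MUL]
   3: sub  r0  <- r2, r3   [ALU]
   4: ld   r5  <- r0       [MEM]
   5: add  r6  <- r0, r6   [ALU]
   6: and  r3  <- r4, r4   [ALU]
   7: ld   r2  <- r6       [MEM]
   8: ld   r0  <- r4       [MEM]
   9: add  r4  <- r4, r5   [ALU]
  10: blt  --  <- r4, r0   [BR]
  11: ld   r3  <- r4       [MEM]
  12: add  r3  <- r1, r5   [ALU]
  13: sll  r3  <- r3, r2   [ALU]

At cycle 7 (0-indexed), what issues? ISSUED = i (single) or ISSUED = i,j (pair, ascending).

[0] i0  mulh  -- no-port MUL/MUL
[1] i1  mul  -- no-port MUL/MUL
[2] i2&i3  mulh sub  -- dual
[3] i4&i5  ld add  -- dual
[4] i6&i7  and ld  -- dual
[5] i8&i9  ld add  -- dual
[6] i10  blt  -- no-port BR/MEM
[7] i11  ld  -- WAW r3
[8] i12  add  -- RAW+WAW r3
[9] i13  sll  -- tail

ISSUED = 11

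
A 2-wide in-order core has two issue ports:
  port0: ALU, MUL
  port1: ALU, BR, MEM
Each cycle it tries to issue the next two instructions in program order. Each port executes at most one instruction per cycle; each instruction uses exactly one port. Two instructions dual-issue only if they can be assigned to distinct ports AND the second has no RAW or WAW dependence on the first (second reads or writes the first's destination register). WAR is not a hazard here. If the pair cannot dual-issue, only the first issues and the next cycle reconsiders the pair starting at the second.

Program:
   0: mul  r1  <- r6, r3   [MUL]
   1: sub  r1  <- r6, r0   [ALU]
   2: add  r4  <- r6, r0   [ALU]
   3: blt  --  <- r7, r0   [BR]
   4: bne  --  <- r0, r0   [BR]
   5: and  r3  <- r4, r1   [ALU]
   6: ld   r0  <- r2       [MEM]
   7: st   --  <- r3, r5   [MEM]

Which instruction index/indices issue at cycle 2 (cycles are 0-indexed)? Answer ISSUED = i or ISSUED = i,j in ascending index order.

[0] i0  mul.MUL  -- WAW r1
[1] i1&i2  sub.ALU+add.ALU  -- 2-wide
[2] i3  blt.BR  -- no-port BR/BR
[3] i4&i5  bne.BR+and.ALU  -- 2-wide
[4] i6  ld.MEM  -- no-port MEM/MEM
[5] i7  st.MEM  -- tail

ISSUED = 3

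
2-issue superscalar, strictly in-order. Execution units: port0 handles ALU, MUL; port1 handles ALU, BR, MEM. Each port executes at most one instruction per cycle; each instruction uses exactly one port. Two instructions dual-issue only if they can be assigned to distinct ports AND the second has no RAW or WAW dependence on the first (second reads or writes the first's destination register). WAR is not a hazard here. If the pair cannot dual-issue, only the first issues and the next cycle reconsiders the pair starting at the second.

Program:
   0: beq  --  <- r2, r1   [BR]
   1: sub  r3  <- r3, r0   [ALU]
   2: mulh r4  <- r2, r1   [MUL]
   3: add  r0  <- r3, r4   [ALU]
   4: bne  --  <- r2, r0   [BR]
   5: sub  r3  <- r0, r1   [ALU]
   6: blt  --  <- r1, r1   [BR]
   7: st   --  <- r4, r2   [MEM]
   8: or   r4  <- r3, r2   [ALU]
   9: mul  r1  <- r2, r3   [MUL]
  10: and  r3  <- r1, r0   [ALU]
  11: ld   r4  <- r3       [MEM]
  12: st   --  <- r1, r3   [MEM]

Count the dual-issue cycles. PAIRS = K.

#0 head=0: beq;sub i0,i1 pair
#1 head=2: mulh i2 RAW r4
#2 head=3: add i3 RAW r0
#3 head=4: bne;sub i4,i5 pair
#4 head=6: blt i6 no-port BR/MEM
#5 head=7: st;or i7,i8 pair
#6 head=9: mul i9 RAW r1
#7 head=10: and i10 RAW r3
#8 head=11: ld i11 no-port MEM/MEM
#9 head=12: st i12 tail

PAIRS = 3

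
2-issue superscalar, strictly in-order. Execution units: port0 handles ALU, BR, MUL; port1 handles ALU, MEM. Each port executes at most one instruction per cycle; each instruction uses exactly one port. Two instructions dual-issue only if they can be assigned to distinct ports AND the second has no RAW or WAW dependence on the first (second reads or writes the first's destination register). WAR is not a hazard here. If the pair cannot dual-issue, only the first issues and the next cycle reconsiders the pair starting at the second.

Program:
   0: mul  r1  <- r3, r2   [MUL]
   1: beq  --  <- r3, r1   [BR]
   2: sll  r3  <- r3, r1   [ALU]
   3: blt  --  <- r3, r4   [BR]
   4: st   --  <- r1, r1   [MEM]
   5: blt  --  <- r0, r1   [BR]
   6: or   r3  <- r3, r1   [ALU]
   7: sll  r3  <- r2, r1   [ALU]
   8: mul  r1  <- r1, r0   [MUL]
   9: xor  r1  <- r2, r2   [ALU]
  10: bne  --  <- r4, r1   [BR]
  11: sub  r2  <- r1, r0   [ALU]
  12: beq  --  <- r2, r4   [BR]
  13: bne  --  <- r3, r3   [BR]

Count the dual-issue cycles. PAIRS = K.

t=0 i0:mul ; no-port MUL/BR
t=1 i1,i2:beq+sll ; dual
t=2 i3,i4:blt+st ; dual
t=3 i5,i6:blt+or ; dual
t=4 i7,i8:sll+mul ; dual
t=5 i9:xor ; RAW r1
t=6 i10,i11:bne+sub ; dual
t=7 i12:beq ; no-port BR/BR
t=8 i13:bne ; tail

PAIRS = 5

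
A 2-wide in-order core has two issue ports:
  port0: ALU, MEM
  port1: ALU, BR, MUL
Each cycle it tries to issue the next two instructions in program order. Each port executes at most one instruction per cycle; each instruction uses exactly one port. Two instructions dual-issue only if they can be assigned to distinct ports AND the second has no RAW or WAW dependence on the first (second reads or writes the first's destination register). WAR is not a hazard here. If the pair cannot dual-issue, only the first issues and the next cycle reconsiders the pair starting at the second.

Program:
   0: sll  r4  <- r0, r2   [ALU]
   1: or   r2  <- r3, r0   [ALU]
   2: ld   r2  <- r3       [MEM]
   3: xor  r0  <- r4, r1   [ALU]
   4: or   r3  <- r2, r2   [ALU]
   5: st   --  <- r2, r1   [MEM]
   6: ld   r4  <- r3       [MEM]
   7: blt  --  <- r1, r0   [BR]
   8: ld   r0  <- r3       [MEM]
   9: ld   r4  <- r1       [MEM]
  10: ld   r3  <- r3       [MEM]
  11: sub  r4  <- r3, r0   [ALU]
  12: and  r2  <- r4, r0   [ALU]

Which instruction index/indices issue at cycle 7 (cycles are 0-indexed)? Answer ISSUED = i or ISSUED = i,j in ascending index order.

ISSUED = 11

0. sll.ALU+or.ALU @i0&i1  | pair
1. ld.MEM+xor.ALU @i2&i3  | pair
2. or.ALU+st.MEM @i4&i5  | pair
3. ld.MEM+blt.BR @i6&i7  | pair
4. ld.MEM @i8  | no-port MEM/MEM
5. ld.MEM @i9  | no-port MEM/MEM
6. ld.MEM @i10  | RAW r3
7. sub.ALU @i11  | RAW r4
8. and.ALU @i12  | tail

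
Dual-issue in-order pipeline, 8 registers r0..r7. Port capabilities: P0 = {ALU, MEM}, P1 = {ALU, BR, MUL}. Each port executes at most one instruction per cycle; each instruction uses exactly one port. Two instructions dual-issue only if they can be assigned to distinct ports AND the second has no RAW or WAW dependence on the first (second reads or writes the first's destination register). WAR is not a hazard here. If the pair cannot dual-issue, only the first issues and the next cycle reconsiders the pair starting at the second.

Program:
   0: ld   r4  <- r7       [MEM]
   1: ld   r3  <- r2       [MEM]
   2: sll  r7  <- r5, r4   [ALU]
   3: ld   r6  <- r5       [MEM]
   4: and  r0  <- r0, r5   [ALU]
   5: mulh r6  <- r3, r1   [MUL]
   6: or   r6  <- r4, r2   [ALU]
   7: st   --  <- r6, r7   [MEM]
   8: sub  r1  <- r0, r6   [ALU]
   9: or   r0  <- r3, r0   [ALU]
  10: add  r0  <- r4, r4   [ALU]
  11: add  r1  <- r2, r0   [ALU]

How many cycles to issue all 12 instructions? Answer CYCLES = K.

0. ld.MEM @i0  | no-port MEM/MEM
1. ld.MEM/sll.ALU @i1/i2  | dual
2. ld.MEM/and.ALU @i3/i4  | dual
3. mulh.MUL @i5  | WAW r6
4. or.ALU @i6  | RAW r6
5. st.MEM/sub.ALU @i7/i8  | dual
6. or.ALU @i9  | WAW r0
7. add.ALU @i10  | RAW r0
8. add.ALU @i11  | tail

CYCLES = 9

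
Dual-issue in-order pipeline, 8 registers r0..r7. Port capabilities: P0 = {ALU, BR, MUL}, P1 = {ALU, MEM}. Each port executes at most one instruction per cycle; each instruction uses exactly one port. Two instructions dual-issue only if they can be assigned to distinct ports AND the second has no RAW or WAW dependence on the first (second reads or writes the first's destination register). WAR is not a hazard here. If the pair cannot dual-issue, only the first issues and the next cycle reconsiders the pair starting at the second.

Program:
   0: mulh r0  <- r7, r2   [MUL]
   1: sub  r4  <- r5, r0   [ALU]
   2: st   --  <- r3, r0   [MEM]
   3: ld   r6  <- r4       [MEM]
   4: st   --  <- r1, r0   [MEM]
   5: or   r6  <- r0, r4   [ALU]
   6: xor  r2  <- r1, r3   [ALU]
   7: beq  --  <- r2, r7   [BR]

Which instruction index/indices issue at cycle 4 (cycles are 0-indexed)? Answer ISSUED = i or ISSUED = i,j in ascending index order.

  cy0 -> i0 (mulh) RAW r0
  cy1 -> i1/i2 (sub+st) 2-wide
  cy2 -> i3 (ld) no-port MEM/MEM
  cy3 -> i4/i5 (st+or) 2-wide
  cy4 -> i6 (xor) RAW r2
  cy5 -> i7 (beq) tail

ISSUED = 6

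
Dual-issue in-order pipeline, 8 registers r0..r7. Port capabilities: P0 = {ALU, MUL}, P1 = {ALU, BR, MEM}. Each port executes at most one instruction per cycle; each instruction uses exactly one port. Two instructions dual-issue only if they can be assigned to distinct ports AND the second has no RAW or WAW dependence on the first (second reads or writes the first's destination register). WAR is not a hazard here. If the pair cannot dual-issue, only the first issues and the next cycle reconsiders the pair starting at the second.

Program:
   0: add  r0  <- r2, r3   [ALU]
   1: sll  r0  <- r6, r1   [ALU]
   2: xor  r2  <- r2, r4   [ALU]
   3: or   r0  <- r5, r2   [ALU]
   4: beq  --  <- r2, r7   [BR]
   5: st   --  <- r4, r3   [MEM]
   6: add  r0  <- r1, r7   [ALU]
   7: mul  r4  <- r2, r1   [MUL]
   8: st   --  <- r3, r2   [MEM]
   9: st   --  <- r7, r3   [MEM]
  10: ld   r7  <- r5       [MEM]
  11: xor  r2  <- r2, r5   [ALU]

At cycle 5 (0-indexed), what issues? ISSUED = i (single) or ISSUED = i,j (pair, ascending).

ISSUED = 9

  cy0 -> i0 (add.ALU) WAW r0
  cy1 -> i1+i2 (sll.ALU/xor.ALU) pair
  cy2 -> i3+i4 (or.ALU/beq.BR) pair
  cy3 -> i5+i6 (st.MEM/add.ALU) pair
  cy4 -> i7+i8 (mul.MUL/st.MEM) pair
  cy5 -> i9 (st.MEM) no-port MEM/MEM
  cy6 -> i10+i11 (ld.MEM/xor.ALU) pair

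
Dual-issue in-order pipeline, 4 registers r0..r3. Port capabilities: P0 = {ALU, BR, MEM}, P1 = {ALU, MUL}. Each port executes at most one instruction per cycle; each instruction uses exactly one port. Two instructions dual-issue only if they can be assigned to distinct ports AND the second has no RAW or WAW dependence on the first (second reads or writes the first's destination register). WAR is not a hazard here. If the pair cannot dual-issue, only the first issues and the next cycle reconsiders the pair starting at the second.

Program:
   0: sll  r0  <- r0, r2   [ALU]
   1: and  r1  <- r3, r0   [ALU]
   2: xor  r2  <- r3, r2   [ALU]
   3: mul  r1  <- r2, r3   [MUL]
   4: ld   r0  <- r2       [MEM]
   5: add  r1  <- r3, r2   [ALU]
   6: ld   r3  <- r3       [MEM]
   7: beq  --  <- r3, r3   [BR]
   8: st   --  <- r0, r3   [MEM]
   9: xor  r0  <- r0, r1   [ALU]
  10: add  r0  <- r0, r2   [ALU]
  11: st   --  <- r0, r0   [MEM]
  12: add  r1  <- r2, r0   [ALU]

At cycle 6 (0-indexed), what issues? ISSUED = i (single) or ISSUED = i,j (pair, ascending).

ISSUED = 10

#0 head=0: sll.ALU i0 RAW r0
#1 head=1: and.ALU+xor.ALU i1&i2 2-wide
#2 head=3: mul.MUL+ld.MEM i3&i4 2-wide
#3 head=5: add.ALU+ld.MEM i5&i6 2-wide
#4 head=7: beq.BR i7 no-port BR/MEM
#5 head=8: st.MEM+xor.ALU i8&i9 2-wide
#6 head=10: add.ALU i10 RAW r0
#7 head=11: st.MEM+add.ALU i11&i12 2-wide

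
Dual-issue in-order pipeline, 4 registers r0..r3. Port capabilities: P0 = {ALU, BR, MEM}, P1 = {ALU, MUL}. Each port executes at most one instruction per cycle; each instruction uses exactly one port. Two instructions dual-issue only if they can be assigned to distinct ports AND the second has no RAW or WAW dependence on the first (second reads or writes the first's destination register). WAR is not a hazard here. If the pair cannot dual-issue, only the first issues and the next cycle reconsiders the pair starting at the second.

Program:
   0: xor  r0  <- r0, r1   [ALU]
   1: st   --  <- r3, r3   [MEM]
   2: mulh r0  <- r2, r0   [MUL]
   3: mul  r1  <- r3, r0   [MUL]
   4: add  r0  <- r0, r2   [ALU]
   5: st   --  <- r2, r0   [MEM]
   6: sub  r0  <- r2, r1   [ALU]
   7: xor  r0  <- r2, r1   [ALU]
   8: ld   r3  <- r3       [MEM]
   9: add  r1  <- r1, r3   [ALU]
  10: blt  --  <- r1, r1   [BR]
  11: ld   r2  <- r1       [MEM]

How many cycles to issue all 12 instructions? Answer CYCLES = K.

t=0 i0&i1:xor+st ; dual
t=1 i2:mulh ; no-port MUL/MUL
t=2 i3&i4:mul+add ; dual
t=3 i5&i6:st+sub ; dual
t=4 i7&i8:xor+ld ; dual
t=5 i9:add ; RAW r1
t=6 i10:blt ; no-port BR/MEM
t=7 i11:ld ; tail

CYCLES = 8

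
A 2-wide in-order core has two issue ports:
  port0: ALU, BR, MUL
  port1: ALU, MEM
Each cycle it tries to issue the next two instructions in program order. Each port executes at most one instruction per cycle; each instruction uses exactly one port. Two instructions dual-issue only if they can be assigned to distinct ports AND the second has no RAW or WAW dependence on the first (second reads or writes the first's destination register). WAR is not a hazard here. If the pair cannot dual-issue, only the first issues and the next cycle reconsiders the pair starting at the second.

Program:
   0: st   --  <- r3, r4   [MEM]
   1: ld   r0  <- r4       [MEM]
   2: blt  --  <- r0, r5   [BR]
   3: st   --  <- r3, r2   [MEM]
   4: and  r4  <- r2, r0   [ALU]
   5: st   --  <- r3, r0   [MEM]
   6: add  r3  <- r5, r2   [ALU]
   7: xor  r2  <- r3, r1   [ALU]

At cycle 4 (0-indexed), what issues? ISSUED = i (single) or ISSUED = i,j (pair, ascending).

0. st @i0  | no-port MEM/MEM
1. ld @i1  | RAW r0
2. blt st @i2&i3  | dual
3. and st @i4&i5  | dual
4. add @i6  | RAW r3
5. xor @i7  | tail

ISSUED = 6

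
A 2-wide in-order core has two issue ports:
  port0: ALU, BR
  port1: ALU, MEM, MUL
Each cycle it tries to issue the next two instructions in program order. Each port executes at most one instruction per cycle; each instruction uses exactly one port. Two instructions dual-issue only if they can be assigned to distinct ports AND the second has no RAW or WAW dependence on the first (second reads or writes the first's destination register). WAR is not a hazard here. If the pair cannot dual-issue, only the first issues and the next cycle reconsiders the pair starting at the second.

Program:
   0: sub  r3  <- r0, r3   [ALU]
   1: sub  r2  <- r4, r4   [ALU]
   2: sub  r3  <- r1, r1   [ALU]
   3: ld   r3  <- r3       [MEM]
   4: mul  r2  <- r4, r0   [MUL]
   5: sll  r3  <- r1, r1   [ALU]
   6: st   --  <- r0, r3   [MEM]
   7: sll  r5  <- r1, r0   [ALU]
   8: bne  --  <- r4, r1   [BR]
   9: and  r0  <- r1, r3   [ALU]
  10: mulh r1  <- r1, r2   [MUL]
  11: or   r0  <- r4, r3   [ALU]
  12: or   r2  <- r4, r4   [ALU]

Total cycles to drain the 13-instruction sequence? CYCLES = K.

t=0 i0,i1:sub sub ; dual
t=1 i2:sub ; RAW+WAW r3
t=2 i3:ld ; no-port MEM/MUL
t=3 i4,i5:mul sll ; dual
t=4 i6,i7:st sll ; dual
t=5 i8,i9:bne and ; dual
t=6 i10,i11:mulh or ; dual
t=7 i12:or ; tail

CYCLES = 8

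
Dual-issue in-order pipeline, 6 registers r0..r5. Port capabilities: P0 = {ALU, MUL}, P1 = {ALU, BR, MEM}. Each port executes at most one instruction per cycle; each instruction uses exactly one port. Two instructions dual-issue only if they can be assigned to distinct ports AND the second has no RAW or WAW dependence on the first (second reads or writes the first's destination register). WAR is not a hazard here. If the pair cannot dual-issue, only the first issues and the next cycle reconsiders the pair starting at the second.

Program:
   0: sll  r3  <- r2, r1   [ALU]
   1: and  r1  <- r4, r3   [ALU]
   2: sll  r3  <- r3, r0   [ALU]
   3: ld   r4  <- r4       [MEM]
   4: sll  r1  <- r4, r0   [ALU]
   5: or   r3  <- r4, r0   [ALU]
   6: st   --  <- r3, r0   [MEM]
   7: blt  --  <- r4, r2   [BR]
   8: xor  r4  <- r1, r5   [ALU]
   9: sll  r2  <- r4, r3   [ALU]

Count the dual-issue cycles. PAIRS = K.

PAIRS = 3

0. sll.ALU @i0  | RAW r3
1. and.ALU;sll.ALU @i1,i2  | dual
2. ld.MEM @i3  | RAW r4
3. sll.ALU;or.ALU @i4,i5  | dual
4. st.MEM @i6  | no-port MEM/BR
5. blt.BR;xor.ALU @i7,i8  | dual
6. sll.ALU @i9  | tail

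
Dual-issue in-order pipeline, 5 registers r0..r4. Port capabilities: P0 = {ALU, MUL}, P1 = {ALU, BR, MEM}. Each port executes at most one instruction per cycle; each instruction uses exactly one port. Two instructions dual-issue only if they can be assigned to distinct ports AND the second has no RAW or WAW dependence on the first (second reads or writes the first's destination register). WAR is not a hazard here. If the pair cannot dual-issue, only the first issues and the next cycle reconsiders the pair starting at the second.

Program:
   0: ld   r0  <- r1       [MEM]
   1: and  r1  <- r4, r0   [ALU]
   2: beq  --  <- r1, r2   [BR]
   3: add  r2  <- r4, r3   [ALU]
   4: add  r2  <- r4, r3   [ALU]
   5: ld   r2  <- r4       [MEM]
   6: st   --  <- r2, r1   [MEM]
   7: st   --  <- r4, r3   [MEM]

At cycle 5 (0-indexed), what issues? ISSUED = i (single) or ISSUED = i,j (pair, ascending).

ISSUED = 6

[0] i0  ld.MEM  -- RAW r0
[1] i1  and.ALU  -- RAW r1
[2] i2/i3  beq.BR/add.ALU  -- 2-wide
[3] i4  add.ALU  -- WAW r2
[4] i5  ld.MEM  -- no-port MEM/MEM
[5] i6  st.MEM  -- no-port MEM/MEM
[6] i7  st.MEM  -- tail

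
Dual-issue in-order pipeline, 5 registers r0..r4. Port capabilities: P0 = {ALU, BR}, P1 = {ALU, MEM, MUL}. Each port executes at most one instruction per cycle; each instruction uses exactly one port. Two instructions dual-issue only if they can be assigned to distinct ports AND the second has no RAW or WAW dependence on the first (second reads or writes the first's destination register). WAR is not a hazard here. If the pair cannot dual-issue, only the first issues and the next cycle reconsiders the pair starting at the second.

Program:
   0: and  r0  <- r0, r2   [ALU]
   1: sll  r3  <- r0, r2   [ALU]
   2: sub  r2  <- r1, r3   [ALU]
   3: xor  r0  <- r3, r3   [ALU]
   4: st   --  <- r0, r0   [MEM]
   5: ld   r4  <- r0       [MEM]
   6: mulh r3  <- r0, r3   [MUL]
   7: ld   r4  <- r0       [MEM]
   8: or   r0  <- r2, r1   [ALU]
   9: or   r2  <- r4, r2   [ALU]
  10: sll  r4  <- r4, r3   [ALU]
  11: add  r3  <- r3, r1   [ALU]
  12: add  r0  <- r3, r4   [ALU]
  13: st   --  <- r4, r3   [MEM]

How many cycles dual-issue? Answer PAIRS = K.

  cy0 -> i0 (and.ALU) RAW r0
  cy1 -> i1 (sll.ALU) RAW r3
  cy2 -> i2&i3 (sub.ALU;xor.ALU) pair
  cy3 -> i4 (st.MEM) no-port MEM/MEM
  cy4 -> i5 (ld.MEM) no-port MEM/MUL
  cy5 -> i6 (mulh.MUL) no-port MUL/MEM
  cy6 -> i7&i8 (ld.MEM;or.ALU) pair
  cy7 -> i9&i10 (or.ALU;sll.ALU) pair
  cy8 -> i11 (add.ALU) RAW r3
  cy9 -> i12&i13 (add.ALU;st.MEM) pair

PAIRS = 4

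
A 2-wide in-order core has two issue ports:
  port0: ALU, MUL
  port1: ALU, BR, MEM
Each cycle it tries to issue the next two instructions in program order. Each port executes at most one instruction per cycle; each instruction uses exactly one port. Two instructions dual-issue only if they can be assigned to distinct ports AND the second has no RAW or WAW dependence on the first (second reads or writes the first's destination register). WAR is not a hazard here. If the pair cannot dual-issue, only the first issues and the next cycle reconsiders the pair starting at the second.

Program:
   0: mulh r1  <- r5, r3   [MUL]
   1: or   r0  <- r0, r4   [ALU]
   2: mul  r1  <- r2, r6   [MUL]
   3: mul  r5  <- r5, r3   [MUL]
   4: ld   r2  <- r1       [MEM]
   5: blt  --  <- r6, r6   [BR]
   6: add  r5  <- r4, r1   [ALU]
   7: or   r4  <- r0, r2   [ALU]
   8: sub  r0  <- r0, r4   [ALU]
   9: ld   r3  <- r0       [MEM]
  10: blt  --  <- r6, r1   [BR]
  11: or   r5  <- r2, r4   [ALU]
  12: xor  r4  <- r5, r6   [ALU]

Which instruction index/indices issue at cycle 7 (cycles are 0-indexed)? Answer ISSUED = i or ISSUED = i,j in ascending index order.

t=0 i0+i1:mulh.MUL or.ALU ; pair
t=1 i2:mul.MUL ; no-port MUL/MUL
t=2 i3+i4:mul.MUL ld.MEM ; pair
t=3 i5+i6:blt.BR add.ALU ; pair
t=4 i7:or.ALU ; RAW r4
t=5 i8:sub.ALU ; RAW r0
t=6 i9:ld.MEM ; no-port MEM/BR
t=7 i10+i11:blt.BR or.ALU ; pair
t=8 i12:xor.ALU ; tail

ISSUED = 10,11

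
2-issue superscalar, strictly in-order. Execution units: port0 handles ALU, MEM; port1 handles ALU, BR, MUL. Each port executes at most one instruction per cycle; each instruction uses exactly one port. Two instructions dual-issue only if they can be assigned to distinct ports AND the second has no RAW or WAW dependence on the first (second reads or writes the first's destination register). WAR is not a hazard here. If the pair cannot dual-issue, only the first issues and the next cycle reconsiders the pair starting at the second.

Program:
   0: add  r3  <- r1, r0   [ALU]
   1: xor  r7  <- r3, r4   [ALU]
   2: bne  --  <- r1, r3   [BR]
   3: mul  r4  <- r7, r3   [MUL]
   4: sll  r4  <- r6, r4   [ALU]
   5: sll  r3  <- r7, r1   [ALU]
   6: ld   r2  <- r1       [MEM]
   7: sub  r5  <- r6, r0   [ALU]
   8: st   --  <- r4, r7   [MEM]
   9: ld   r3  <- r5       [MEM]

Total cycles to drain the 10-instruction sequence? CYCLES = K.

  cy0 -> i0 (add.ALU) RAW r3
  cy1 -> i1+i2 (xor.ALU/bne.BR) dual
  cy2 -> i3 (mul.MUL) RAW+WAW r4
  cy3 -> i4+i5 (sll.ALU/sll.ALU) dual
  cy4 -> i6+i7 (ld.MEM/sub.ALU) dual
  cy5 -> i8 (st.MEM) no-port MEM/MEM
  cy6 -> i9 (ld.MEM) tail

CYCLES = 7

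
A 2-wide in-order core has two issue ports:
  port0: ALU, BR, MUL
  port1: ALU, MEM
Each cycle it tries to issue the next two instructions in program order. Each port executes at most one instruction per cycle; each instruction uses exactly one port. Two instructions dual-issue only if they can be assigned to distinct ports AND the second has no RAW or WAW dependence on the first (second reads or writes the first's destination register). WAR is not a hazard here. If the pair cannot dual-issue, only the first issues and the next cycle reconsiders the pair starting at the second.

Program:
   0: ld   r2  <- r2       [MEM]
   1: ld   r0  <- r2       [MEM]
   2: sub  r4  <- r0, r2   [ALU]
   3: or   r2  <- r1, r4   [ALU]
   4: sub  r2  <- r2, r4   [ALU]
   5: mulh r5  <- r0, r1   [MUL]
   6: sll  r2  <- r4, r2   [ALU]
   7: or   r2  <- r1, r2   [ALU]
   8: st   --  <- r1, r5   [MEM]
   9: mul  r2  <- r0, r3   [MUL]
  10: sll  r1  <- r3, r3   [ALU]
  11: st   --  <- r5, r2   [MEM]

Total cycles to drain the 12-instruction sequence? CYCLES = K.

CYCLES = 9

  cy0 -> i0 (ld) no-port MEM/MEM
  cy1 -> i1 (ld) RAW r0
  cy2 -> i2 (sub) RAW r4
  cy3 -> i3 (or) RAW+WAW r2
  cy4 -> i4&i5 (sub;mulh) 2-wide
  cy5 -> i6 (sll) RAW+WAW r2
  cy6 -> i7&i8 (or;st) 2-wide
  cy7 -> i9&i10 (mul;sll) 2-wide
  cy8 -> i11 (st) tail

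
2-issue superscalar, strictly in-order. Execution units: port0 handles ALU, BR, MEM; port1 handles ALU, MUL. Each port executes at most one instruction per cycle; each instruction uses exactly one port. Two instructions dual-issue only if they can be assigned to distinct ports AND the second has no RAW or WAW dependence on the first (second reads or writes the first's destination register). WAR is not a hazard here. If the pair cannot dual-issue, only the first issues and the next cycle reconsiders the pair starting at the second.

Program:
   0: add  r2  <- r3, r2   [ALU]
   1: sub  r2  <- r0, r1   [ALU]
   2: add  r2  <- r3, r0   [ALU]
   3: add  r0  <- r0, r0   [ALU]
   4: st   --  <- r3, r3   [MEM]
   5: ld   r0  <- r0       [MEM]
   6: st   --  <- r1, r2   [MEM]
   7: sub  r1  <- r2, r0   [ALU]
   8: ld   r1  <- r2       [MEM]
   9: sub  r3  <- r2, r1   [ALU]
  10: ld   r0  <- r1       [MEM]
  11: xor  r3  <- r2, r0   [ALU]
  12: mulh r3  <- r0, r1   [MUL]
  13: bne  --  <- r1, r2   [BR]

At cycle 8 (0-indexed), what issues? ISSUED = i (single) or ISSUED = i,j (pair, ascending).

ISSUED = 11

t=0 i0:add.ALU ; WAW r2
t=1 i1:sub.ALU ; WAW r2
t=2 i2/i3:add.ALU add.ALU ; dual
t=3 i4:st.MEM ; no-port MEM/MEM
t=4 i5:ld.MEM ; no-port MEM/MEM
t=5 i6/i7:st.MEM sub.ALU ; dual
t=6 i8:ld.MEM ; RAW r1
t=7 i9/i10:sub.ALU ld.MEM ; dual
t=8 i11:xor.ALU ; WAW r3
t=9 i12/i13:mulh.MUL bne.BR ; dual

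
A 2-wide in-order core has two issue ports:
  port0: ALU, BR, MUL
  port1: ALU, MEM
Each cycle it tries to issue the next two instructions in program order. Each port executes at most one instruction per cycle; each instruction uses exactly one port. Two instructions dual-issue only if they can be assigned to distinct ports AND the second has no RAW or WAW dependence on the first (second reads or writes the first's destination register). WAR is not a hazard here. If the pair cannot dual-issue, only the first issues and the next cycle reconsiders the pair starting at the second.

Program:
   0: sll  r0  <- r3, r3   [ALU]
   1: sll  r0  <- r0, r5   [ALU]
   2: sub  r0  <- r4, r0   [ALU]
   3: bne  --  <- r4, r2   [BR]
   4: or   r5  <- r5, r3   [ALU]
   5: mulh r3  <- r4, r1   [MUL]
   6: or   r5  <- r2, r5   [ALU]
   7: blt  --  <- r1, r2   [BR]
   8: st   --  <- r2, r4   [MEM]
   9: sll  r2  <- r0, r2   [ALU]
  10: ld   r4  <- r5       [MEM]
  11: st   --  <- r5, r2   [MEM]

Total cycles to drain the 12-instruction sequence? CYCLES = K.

CYCLES = 8

#0 head=0: sll i0 RAW+WAW r0
#1 head=1: sll i1 RAW+WAW r0
#2 head=2: sub;bne i2&i3 dual
#3 head=4: or;mulh i4&i5 dual
#4 head=6: or;blt i6&i7 dual
#5 head=8: st;sll i8&i9 dual
#6 head=10: ld i10 no-port MEM/MEM
#7 head=11: st i11 tail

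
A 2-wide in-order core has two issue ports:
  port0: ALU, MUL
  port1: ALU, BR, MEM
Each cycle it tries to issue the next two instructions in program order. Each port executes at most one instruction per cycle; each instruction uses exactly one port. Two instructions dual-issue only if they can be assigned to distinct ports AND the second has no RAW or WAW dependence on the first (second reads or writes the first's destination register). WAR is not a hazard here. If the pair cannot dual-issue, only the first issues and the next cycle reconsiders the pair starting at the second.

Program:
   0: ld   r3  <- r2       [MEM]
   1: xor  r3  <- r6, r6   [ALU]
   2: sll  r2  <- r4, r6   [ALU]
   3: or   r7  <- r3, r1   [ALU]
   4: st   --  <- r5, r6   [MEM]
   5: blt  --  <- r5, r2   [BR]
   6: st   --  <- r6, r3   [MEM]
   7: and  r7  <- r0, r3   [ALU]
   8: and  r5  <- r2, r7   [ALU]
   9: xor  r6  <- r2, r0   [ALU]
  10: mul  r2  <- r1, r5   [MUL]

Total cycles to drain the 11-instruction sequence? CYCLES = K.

c0: i0 ld.MEM  WAW r3
c1: i1/i2 xor.ALU;sll.ALU  2-wide
c2: i3/i4 or.ALU;st.MEM  2-wide
c3: i5 blt.BR  no-port BR/MEM
c4: i6/i7 st.MEM;and.ALU  2-wide
c5: i8/i9 and.ALU;xor.ALU  2-wide
c6: i10 mul.MUL  tail

CYCLES = 7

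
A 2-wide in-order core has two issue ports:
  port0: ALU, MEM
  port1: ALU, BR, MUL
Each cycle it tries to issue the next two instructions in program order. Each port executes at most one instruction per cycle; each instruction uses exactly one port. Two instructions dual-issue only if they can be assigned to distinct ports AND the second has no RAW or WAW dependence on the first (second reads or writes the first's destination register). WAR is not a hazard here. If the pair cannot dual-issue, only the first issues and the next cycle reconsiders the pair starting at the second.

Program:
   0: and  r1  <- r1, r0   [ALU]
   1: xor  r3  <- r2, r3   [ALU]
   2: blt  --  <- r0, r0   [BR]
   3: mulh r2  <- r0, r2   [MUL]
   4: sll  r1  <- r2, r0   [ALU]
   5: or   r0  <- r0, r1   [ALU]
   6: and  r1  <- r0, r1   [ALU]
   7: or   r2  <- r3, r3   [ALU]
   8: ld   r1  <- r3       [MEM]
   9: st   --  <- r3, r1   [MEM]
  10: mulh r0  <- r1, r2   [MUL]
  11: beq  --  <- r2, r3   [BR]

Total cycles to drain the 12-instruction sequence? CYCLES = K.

0. and.ALU+xor.ALU @i0+i1  | dual
1. blt.BR @i2  | no-port BR/MUL
2. mulh.MUL @i3  | RAW r2
3. sll.ALU @i4  | RAW r1
4. or.ALU @i5  | RAW r0
5. and.ALU+or.ALU @i6+i7  | dual
6. ld.MEM @i8  | no-port MEM/MEM
7. st.MEM+mulh.MUL @i9+i10  | dual
8. beq.BR @i11  | tail

CYCLES = 9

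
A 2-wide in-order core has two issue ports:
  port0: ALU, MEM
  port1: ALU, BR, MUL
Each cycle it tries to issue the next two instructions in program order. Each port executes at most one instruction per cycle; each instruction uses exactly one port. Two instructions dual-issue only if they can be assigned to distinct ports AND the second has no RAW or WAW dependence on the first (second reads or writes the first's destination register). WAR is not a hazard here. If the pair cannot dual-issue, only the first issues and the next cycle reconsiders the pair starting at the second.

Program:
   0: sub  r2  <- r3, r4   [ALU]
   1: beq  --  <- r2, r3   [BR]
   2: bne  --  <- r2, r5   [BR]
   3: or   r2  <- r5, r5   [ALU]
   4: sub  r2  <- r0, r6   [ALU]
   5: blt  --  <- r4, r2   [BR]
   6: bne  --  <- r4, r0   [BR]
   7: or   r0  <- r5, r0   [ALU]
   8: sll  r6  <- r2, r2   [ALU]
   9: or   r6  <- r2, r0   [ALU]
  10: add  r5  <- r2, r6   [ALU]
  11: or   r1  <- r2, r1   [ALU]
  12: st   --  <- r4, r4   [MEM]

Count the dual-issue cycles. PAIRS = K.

PAIRS = 3

0. sub @i0  | RAW r2
1. beq @i1  | no-port BR/BR
2. bne;or @i2/i3  | dual
3. sub @i4  | RAW r2
4. blt @i5  | no-port BR/BR
5. bne;or @i6/i7  | dual
6. sll @i8  | WAW r6
7. or @i9  | RAW r6
8. add;or @i10/i11  | dual
9. st @i12  | tail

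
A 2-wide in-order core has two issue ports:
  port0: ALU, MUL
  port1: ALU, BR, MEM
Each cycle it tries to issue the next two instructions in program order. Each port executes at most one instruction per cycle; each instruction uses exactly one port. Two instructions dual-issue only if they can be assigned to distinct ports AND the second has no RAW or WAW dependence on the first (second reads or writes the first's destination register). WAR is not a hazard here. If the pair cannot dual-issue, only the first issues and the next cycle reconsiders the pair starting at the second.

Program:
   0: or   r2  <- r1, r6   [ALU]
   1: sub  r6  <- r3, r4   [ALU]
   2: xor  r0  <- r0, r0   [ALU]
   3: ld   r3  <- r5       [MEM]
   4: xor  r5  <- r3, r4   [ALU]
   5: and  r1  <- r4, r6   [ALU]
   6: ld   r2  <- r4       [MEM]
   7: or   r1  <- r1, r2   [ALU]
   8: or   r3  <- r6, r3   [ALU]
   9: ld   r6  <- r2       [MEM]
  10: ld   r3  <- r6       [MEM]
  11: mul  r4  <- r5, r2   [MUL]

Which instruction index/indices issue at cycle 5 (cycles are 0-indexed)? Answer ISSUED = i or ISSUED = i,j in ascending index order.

  cy0 -> i0/i1 (or.ALU/sub.ALU) 2-wide
  cy1 -> i2/i3 (xor.ALU/ld.MEM) 2-wide
  cy2 -> i4/i5 (xor.ALU/and.ALU) 2-wide
  cy3 -> i6 (ld.MEM) RAW r2
  cy4 -> i7/i8 (or.ALU/or.ALU) 2-wide
  cy5 -> i9 (ld.MEM) no-port MEM/MEM
  cy6 -> i10/i11 (ld.MEM/mul.MUL) 2-wide

ISSUED = 9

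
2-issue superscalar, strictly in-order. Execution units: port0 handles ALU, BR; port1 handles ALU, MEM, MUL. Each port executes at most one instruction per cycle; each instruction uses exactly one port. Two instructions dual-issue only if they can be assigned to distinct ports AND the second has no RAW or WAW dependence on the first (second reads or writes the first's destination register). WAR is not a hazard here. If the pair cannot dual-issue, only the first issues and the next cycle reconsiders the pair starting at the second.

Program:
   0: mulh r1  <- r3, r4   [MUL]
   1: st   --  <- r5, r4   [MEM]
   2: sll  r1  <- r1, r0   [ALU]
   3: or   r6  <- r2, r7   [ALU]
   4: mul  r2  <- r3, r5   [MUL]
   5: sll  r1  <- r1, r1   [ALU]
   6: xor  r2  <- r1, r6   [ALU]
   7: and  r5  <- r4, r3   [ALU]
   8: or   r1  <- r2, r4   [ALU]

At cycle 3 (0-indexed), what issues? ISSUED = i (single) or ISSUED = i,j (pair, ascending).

  cy0 -> i0 (mulh) no-port MUL/MEM
  cy1 -> i1,i2 (st+sll) pair
  cy2 -> i3,i4 (or+mul) pair
  cy3 -> i5 (sll) RAW r1
  cy4 -> i6,i7 (xor+and) pair
  cy5 -> i8 (or) tail

ISSUED = 5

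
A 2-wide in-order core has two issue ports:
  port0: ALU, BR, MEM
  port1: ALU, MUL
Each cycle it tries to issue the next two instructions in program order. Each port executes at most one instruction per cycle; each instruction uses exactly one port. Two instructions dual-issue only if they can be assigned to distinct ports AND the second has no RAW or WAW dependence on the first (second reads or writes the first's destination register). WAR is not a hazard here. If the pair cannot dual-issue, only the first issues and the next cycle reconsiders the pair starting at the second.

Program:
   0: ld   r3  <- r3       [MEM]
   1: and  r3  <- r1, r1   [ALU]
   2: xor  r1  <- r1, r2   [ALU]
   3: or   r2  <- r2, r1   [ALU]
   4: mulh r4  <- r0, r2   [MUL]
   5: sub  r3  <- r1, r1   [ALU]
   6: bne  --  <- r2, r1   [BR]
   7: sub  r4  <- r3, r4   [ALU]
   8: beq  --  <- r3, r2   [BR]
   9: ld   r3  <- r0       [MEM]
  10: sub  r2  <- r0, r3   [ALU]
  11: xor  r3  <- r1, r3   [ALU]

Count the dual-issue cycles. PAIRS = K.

PAIRS = 4

#0 head=0: ld i0 WAW r3
#1 head=1: and+xor i1&i2 dual
#2 head=3: or i3 RAW r2
#3 head=4: mulh+sub i4&i5 dual
#4 head=6: bne+sub i6&i7 dual
#5 head=8: beq i8 no-port BR/MEM
#6 head=9: ld i9 RAW r3
#7 head=10: sub+xor i10&i11 dual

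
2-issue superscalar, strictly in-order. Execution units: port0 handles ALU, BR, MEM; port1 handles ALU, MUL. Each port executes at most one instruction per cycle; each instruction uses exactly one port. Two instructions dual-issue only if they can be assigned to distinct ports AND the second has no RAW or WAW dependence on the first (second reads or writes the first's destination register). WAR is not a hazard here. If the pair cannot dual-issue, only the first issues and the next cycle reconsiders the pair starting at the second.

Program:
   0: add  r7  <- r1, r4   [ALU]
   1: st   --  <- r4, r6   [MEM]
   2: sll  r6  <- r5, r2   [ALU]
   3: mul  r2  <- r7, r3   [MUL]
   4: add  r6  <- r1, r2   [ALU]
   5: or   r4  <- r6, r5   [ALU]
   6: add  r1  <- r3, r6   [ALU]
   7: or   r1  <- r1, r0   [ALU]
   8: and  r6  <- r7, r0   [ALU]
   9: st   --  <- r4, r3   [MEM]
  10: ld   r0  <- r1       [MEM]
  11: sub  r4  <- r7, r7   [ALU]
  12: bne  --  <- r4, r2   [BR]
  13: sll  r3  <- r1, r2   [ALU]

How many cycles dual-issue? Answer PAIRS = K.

PAIRS = 6

c0: i0&i1 add;st  dual
c1: i2&i3 sll;mul  dual
c2: i4 add  RAW r6
c3: i5&i6 or;add  dual
c4: i7&i8 or;and  dual
c5: i9 st  no-port MEM/MEM
c6: i10&i11 ld;sub  dual
c7: i12&i13 bne;sll  dual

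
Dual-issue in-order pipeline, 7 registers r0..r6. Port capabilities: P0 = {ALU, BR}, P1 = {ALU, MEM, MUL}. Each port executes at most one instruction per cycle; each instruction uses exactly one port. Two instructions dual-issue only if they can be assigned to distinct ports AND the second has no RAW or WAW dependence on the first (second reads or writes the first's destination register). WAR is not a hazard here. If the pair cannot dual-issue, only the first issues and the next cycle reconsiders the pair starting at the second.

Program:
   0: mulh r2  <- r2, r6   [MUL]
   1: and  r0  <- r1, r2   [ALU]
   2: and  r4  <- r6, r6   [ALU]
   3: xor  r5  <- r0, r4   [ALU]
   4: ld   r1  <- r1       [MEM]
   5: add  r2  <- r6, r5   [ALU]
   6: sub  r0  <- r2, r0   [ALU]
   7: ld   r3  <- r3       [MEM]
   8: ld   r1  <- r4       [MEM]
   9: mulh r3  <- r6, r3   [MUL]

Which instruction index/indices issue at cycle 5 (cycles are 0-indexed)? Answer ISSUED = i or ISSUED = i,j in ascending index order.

  cy0 -> i0 (mulh.MUL) RAW r2
  cy1 -> i1/i2 (and.ALU;and.ALU) 2-wide
  cy2 -> i3/i4 (xor.ALU;ld.MEM) 2-wide
  cy3 -> i5 (add.ALU) RAW r2
  cy4 -> i6/i7 (sub.ALU;ld.MEM) 2-wide
  cy5 -> i8 (ld.MEM) no-port MEM/MUL
  cy6 -> i9 (mulh.MUL) tail

ISSUED = 8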